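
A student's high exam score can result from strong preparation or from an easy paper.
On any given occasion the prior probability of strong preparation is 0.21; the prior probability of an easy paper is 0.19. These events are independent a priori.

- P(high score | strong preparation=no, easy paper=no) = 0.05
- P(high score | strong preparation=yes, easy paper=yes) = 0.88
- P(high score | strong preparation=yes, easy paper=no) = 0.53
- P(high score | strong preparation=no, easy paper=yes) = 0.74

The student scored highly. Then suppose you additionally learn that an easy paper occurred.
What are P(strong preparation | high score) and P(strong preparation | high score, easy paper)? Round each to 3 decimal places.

P(strong preparation | high score) ≈ 0.467; P(strong preparation | high score, easy paper) ≈ 0.240

Enumerate the 4 (strong preparation, easy paper) configurations and weight by the priors:
  P(high score) = 0.05×0.79×0.81 + 0.74×0.79×0.19 + 0.53×0.21×0.81 + 0.88×0.21×0.19
        = 0.031995 + 0.111074 + 0.090153 + 0.035112 = 0.268334
The terms with strong preparation present sum to 0.125265, so
  P(strong preparation | high score) = 0.125265 / 0.268334 ≈ 0.467

Now also conditioning on easy paper=true:
Enumerate both values of strong preparation and weight by the priors:
  P(high score | easy paper) = 0.74*0.79 + 0.88*0.21
        = 0.584600 + 0.184800 = 0.769400
The terms with strong preparation present sum to 0.184800, so
  P(strong preparation | high score, easy paper) = 0.184800 / 0.769400 ≈ 0.240
Conditioning on easy paper lowers the posterior on strong preparation: the classic explaining-away effect in a common-effect structure.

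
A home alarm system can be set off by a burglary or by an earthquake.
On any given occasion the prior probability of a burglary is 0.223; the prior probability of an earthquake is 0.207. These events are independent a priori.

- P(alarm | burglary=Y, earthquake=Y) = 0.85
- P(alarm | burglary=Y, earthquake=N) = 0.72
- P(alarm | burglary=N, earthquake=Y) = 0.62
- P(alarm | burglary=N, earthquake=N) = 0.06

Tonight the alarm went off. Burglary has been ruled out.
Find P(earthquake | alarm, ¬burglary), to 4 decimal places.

P(earthquake | alarm, ¬burglary) ≈ 0.7295

Weight on earthquake=true, given the evidence: 0.62·0.207 = 0.128340
Normalizer over all consistent configurations: 0.06·0.793 + 0.62·0.207 = 0.175920
P(earthquake | alarm, ¬burglary) = 0.128340/0.175920 ≈ 0.7295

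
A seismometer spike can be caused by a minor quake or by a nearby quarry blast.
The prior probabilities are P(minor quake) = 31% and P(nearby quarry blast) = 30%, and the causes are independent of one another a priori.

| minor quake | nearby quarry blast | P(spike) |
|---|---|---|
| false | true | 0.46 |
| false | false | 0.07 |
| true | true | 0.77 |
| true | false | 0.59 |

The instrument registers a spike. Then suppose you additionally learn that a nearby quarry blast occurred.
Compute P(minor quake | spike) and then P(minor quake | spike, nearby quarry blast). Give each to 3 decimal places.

Enumerate the 4 (minor quake, nearby quarry blast) configurations and weight by the priors:
  P(spike) = 0.07×0.69×0.7 + 0.46×0.69×0.3 + 0.59×0.31×0.7 + 0.77×0.31×0.3
        = 0.033810 + 0.095220 + 0.128030 + 0.071610 = 0.328670
Keeping only the minor quake-present terms gives 0.199640, so
  P(minor quake | spike) = 0.199640 / 0.328670 ≈ 0.607

Now condition on the additional information:
Sum P(spike|·) weighted by the priors over both values of minor quake:
  P(spike | nearby quarry blast) = 0.46×0.69 + 0.77×0.31
        = 0.317400 + 0.238700 = 0.556100
Configurations with minor quake contribute 0.238700, so
  P(minor quake | spike, nearby quarry blast) = 0.238700 / 0.556100 ≈ 0.429

P(minor quake | spike) ≈ 0.607; P(minor quake | spike, nearby quarry blast) ≈ 0.429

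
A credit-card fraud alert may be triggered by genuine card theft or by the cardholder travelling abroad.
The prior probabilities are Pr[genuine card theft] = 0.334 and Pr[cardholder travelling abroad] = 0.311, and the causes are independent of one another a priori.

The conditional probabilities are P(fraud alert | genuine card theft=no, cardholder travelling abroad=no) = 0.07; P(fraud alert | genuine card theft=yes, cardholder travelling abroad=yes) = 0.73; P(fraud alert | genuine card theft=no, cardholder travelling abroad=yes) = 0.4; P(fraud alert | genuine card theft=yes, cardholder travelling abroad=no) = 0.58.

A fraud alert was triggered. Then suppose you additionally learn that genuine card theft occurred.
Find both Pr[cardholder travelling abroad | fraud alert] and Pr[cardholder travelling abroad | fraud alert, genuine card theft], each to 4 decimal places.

Pr[cardholder travelling abroad | fraud alert] ≈ 0.4893; Pr[cardholder travelling abroad | fraud alert, genuine card theft] ≈ 0.3623

Weight on cardholder travelling abroad=true, given the evidence: 0.082850 + 0.075828 = 0.158678
The normalizing constant is 0.07*0.666*0.689 + 0.4*0.666*0.311 + 0.58*0.334*0.689 + 0.73*0.334*0.311 = 0.324272
P(cardholder travelling abroad | fraud alert) = 0.158678/0.324272 ≈ 0.4893

With the extra evidence:
Sum P(fraud alert|·) weighted by the priors over both values of cardholder travelling abroad:
  P(fraud alert | genuine card theft) = 0.58×0.689 + 0.73×0.311
        = 0.399620 + 0.227030 = 0.626650
The terms with cardholder travelling abroad present sum to 0.227030, so
  P(cardholder travelling abroad | fraud alert, genuine card theft) = 0.227030 / 0.626650 ≈ 0.3623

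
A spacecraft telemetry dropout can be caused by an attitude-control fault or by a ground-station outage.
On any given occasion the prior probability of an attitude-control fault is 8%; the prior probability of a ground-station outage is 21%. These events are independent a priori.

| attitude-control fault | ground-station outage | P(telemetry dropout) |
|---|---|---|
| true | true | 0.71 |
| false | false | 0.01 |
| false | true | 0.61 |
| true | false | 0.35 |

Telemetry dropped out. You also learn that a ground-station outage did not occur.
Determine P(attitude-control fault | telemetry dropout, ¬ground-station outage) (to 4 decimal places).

P(attitude-control fault | telemetry dropout, ¬ground-station outage) ≈ 0.7527

P(telemetry dropout | ¬ground-station outage) = 0.01·0.92 + 0.35·0.08 = 0.009200 + 0.028000 = 0.037200
Of this, 0.028000 comes from 0.35·0.08 (the attitude-control fault=true cases).
Hence the posterior is 0.028000/0.037200 ≈ 0.7527.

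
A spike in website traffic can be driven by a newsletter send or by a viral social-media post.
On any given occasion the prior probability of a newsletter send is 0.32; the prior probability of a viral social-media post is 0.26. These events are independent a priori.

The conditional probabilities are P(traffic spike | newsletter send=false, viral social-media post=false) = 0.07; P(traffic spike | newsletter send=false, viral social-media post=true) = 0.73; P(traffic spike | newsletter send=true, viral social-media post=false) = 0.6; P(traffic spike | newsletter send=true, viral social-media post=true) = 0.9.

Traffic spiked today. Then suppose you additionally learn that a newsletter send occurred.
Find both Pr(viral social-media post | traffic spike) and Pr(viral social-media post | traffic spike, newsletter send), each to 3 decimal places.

Weight on viral social-media post=true, given the evidence: 0.129064 + 0.074880 = 0.203944
Normalizer over all consistent configurations: 0.07*0.68*0.74 + 0.73*0.68*0.26 + 0.6*0.32*0.74 + 0.9*0.32*0.26 = 0.381248
Posterior = 0.203944 / 0.381248 ≈ 0.535

With the extra evidence:
P(traffic spike | newsletter send) = 0.6×0.74 + 0.9×0.26 = 0.444000 + 0.234000 = 0.678000
Of this, 0.234000 comes from 0.9×0.26 (the viral social-media post=true cases).
Hence the posterior is 0.234000/0.678000 ≈ 0.345.
— newsletter send explains away the evidence for viral social-media post.

Pr(viral social-media post | traffic spike) ≈ 0.535; Pr(viral social-media post | traffic spike, newsletter send) ≈ 0.345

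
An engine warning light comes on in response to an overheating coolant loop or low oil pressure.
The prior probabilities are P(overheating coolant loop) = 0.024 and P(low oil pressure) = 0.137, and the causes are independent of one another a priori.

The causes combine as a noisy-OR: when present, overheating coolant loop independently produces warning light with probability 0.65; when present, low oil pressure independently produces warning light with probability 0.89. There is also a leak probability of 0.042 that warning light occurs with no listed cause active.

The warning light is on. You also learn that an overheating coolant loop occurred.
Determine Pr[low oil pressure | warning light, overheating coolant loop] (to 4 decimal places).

Under noisy-OR, P(warning light | causes) = 1 − (1−0.042)·∏(1−qᵢ) over the active causes.
By total probability over both values of low oil pressure:
  P(warning light | overheating coolant loop) = 0.6647×0.863 + 0.963117×0.137
        = 0.573636 + 0.131947 = 0.705583
Configurations with low oil pressure contribute 0.131947, so
  P(low oil pressure | warning light, overheating coolant loop) = 0.131947 / 0.705583 ≈ 0.1870

Pr[low oil pressure | warning light, overheating coolant loop] ≈ 0.1870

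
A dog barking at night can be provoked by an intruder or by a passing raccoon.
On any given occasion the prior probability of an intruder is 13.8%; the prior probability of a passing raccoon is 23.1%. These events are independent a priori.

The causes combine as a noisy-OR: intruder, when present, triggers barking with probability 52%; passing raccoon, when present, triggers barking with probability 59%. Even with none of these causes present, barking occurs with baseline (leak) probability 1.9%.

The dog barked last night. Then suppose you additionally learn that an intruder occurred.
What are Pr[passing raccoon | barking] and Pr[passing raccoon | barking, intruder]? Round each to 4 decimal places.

Pr[passing raccoon | barking] ≈ 0.6780; Pr[passing raccoon | barking, intruder] ≈ 0.3142

Under noisy-OR, P(barking | causes) = 1 − (1−0.019)·∏(1−qᵢ) over the active causes.
Sum P(barking|·) weighted by the priors over the 4 (intruder, passing raccoon) configurations:
  P(barking) = 0.019*0.862*0.769 + 0.59779*0.862*0.231 + 0.52912*0.138*0.769 + 0.806939*0.138*0.231
        = 0.012595 + 0.119033 + 0.056151 + 0.025724 = 0.213503
The terms with passing raccoon present sum to 0.144757, so
  P(passing raccoon | barking) = 0.144757 / 0.213503 ≈ 0.6780

Now also conditioning on intruder=true:
P(barking | intruder) = 0.52912·0.769 + 0.806939·0.231 = 0.406893 + 0.186403 = 0.593296
Restricting to configurations with passing raccoon present: 0.806939·0.231 = 0.186403.
Hence the posterior is 0.186403/0.593296 ≈ 0.3142.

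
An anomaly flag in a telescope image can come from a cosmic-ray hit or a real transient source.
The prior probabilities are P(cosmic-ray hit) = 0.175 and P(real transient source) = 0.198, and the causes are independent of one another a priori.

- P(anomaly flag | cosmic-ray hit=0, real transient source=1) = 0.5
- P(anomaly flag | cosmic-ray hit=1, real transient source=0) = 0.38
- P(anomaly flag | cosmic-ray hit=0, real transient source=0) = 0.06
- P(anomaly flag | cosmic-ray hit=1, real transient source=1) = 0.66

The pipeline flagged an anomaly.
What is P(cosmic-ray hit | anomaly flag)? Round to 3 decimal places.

P(anomaly flag) = 0.06×0.825×0.802 + 0.5×0.825×0.198 + 0.38×0.175×0.802 + 0.66×0.175×0.198 = 0.039699 + 0.081675 + 0.053333 + 0.022869 = 0.197576
Of this, 0.076202 comes from 0.053333 + 0.022869 (the cosmic-ray hit=true cases).
P(cosmic-ray hit | anomaly flag) = 0.076202 / 0.197576 ≈ 0.386

P(cosmic-ray hit | anomaly flag) ≈ 0.386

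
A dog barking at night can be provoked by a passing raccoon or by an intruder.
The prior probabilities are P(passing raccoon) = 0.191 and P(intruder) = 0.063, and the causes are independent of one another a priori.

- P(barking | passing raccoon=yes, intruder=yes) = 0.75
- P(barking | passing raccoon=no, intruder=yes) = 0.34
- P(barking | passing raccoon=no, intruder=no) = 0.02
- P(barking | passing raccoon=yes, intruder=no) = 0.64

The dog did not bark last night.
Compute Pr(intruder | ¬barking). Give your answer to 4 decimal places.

Numerator (weight on configurations with intruder): 0.033638 + 0.003008 = 0.036646
Normalizer over all consistent configurations: 0.98×0.809×0.937 + 0.66×0.809×0.063 + 0.36×0.191×0.937 + 0.25×0.191×0.063 = 0.843946
P(intruder | ¬barking) = 0.036646/0.843946 ≈ 0.0434

Pr(intruder | ¬barking) ≈ 0.0434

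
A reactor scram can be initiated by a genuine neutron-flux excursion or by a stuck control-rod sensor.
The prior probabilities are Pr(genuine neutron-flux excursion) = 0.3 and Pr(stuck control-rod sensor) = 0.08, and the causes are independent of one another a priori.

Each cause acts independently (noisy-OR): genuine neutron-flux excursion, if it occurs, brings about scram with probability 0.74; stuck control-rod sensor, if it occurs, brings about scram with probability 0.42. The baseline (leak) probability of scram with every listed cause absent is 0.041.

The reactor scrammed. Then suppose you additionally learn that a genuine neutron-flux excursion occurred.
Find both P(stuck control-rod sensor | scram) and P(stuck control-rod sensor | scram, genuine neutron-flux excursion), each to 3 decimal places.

P(stuck control-rod sensor | scram) ≈ 0.163; P(stuck control-rod sensor | scram, genuine neutron-flux excursion) ≈ 0.090

Under noisy-OR, P(scram | causes) = 1 − (1−0.041)·∏(1−qᵢ) over the active causes.
By total probability over the 4 (genuine neutron-flux excursion, stuck control-rod sensor) configurations:
  P(scram) = 0.041×0.7×0.92 + 0.44378×0.7×0.08 + 0.75066×0.3×0.92 + 0.855383×0.3×0.08
        = 0.026404 + 0.024852 + 0.207182 + 0.020529 = 0.278967
Keeping only the stuck control-rod sensor-present terms gives 0.045381, so
  P(stuck control-rod sensor | scram) = 0.045381 / 0.278967 ≈ 0.163

With the extra evidence:
P(scram | genuine neutron-flux excursion) = 0.75066·0.92 + 0.855383·0.08 = 0.690607 + 0.068431 = 0.759038
The stuck control-rod sensor-present share is 0.855383·0.08 = 0.068431.
Hence the posterior is 0.068431/0.759038 ≈ 0.090.
This is intercausal reasoning (explaining away): once genuine neutron-flux excursion accounts for the scram, stuck control-rod sensor becomes less likely.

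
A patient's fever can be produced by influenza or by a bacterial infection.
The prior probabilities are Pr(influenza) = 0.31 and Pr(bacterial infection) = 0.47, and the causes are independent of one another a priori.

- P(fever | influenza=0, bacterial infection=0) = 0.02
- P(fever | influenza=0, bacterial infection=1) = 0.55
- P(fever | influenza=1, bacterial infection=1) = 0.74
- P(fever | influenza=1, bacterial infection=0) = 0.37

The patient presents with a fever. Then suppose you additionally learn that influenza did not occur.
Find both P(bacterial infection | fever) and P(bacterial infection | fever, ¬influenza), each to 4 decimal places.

P(bacterial infection | fever) ≈ 0.8078; P(bacterial infection | fever, ¬influenza) ≈ 0.9606

Weight on bacterial infection=true, given the evidence: 0.178365 + 0.107818 = 0.286183
Denominator P(fever): 0.02·0.69·0.53 + 0.55·0.69·0.47 + 0.37·0.31·0.53 + 0.74·0.31·0.47 = 0.354288
P(bacterial infection | fever) = 0.286183/0.354288 ≈ 0.8078

Now condition on the additional information:
P(fever | ¬influenza) = 0.02*0.53 + 0.55*0.47 = 0.010600 + 0.258500 = 0.269100
The bacterial infection-present share is 0.55*0.47 = 0.258500.
P(bacterial infection | fever, ¬influenza) = 0.258500 / 0.269100 ≈ 0.9606
With influenza excluded, bacterial infection must carry more of the explanatory weight for the fever.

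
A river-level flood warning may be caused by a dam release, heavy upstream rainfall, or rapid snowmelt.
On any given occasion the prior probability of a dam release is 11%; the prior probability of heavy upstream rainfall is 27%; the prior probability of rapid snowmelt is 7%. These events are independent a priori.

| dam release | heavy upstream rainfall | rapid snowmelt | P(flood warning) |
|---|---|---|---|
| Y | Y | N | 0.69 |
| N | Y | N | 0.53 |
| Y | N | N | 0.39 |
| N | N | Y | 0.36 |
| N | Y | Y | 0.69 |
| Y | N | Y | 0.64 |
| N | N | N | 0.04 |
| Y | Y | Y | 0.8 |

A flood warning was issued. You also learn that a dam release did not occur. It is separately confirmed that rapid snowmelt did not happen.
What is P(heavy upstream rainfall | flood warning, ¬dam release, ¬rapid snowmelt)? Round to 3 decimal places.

P(flood warning | ¬dam release, ¬rapid snowmelt) = 0.04×0.73 + 0.53×0.27 = 0.029200 + 0.143100 = 0.172300
Restricting to configurations with heavy upstream rainfall present: 0.53×0.27 = 0.143100.
Hence the posterior is 0.143100/0.172300 ≈ 0.831.

P(heavy upstream rainfall | flood warning, ¬dam release, ¬rapid snowmelt) ≈ 0.831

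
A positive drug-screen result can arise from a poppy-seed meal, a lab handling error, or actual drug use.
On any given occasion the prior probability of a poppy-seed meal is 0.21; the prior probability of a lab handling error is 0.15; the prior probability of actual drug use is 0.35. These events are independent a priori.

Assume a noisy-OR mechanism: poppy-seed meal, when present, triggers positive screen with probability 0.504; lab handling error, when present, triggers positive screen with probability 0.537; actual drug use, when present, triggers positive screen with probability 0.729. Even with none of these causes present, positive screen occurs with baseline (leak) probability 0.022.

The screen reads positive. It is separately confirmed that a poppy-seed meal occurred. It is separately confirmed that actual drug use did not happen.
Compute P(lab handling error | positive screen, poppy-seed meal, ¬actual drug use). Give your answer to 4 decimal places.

P(lab handling error | positive screen, poppy-seed meal, ¬actual drug use) ≈ 0.2100

Under noisy-OR, P(positive screen | causes) = 1 − (1−0.022)·∏(1−qᵢ) over the active causes.
P(positive screen | poppy-seed meal, ¬actual drug use) = 0.514912·0.85 + 0.775404·0.15 = 0.437675 + 0.116311 = 0.553986
The lab handling error-present share is 0.775404·0.15 = 0.116311.
P(lab handling error | positive screen, poppy-seed meal, ¬actual drug use) = 0.116311 / 0.553986 ≈ 0.2100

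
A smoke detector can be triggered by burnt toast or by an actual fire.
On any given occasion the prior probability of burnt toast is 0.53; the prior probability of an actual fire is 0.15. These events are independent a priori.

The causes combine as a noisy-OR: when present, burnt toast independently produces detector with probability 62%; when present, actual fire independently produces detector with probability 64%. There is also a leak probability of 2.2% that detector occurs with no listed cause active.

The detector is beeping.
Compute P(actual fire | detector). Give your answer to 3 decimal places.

P(actual fire | detector) ≈ 0.282

Under noisy-OR, P(detector | causes) = 1 − (1−0.022)·∏(1−qᵢ) over the active causes.
P(detector) = 0.022·0.47·0.85 + 0.64792·0.47·0.15 + 0.62836·0.53·0.85 + 0.86621·0.53·0.15 = 0.008789 + 0.045678 + 0.283076 + 0.068864 = 0.406407
Restricting to configurations with actual fire present: 0.045678 + 0.068864 = 0.114542.
Hence the posterior is 0.114542/0.406407 ≈ 0.282.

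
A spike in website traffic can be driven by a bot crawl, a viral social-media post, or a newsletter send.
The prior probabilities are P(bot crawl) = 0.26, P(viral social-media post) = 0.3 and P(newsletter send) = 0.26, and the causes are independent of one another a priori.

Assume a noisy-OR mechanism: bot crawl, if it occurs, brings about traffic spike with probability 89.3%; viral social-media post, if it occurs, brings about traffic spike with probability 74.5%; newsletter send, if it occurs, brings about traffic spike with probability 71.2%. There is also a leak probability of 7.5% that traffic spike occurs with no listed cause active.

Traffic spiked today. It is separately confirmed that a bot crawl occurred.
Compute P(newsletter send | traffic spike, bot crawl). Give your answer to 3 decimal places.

P(newsletter send | traffic spike, bot crawl) ≈ 0.271

Under noisy-OR, P(traffic spike | causes) = 1 − (1−0.075)·∏(1−qᵢ) over the active causes.
Weight on newsletter send=true, given the evidence: 0.176812 + 0.077433 = 0.254245
The normalizing constant is 0.901025×0.7×0.74 + 0.971495×0.7×0.26 + 0.974761×0.3×0.74 + 0.992731×0.3×0.26 = 0.937373
Posterior = 0.254245 / 0.937373 ≈ 0.271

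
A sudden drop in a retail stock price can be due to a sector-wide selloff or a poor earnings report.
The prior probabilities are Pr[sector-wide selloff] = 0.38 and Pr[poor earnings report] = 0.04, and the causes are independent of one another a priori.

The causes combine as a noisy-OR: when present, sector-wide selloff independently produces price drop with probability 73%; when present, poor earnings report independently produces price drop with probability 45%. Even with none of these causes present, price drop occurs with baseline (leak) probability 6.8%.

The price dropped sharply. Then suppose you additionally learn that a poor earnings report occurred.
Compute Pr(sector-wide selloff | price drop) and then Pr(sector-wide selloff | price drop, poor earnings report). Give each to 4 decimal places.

Under noisy-OR, P(price drop | causes) = 1 − (1−0.068)·∏(1−qᵢ) over the active causes.
By total probability over the 4 (sector-wide selloff, poor earnings report) configurations:
  P(price drop) = 0.068*0.62*0.96 + 0.4874*0.62*0.04 + 0.74836*0.38*0.96 + 0.861598*0.38*0.04
        = 0.040474 + 0.012088 + 0.273002 + 0.013096 = 0.338660
The terms with sector-wide selloff present sum to 0.286098, so
  P(sector-wide selloff | price drop) = 0.286098 / 0.338660 ≈ 0.8448

Now condition on the additional information:
P(price drop | poor earnings report) = 0.4874·0.62 + 0.861598·0.38 = 0.302188 + 0.327407 = 0.629595
Restricting to configurations with sector-wide selloff present: 0.861598·0.38 = 0.327407.
So P(sector-wide selloff | price drop, poor earnings report) = 0.327407/0.629595 ≈ 0.5200.

Pr(sector-wide selloff | price drop) ≈ 0.8448; Pr(sector-wide selloff | price drop, poor earnings report) ≈ 0.5200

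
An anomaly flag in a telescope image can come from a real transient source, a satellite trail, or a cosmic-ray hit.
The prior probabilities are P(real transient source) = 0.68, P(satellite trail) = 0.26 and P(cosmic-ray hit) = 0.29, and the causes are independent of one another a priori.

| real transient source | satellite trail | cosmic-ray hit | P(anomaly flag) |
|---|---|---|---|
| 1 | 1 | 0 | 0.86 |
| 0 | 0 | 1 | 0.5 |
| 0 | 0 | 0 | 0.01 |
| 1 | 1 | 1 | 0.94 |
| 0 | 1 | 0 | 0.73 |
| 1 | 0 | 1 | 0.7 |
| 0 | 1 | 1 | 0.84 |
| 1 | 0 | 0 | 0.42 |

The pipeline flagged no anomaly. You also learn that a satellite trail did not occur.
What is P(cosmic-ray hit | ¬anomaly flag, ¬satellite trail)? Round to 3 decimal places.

P(cosmic-ray hit | ¬anomaly flag, ¬satellite trail) ≈ 0.173

P(¬anomaly flag | ¬satellite trail) = 0.99*0.32*0.71 + 0.5*0.32*0.29 + 0.58*0.68*0.71 + 0.3*0.68*0.29 = 0.224928 + 0.046400 + 0.280024 + 0.059160 = 0.610512
Restricting to configurations with cosmic-ray hit present: 0.046400 + 0.059160 = 0.105560.
Hence the posterior is 0.105560/0.610512 ≈ 0.173.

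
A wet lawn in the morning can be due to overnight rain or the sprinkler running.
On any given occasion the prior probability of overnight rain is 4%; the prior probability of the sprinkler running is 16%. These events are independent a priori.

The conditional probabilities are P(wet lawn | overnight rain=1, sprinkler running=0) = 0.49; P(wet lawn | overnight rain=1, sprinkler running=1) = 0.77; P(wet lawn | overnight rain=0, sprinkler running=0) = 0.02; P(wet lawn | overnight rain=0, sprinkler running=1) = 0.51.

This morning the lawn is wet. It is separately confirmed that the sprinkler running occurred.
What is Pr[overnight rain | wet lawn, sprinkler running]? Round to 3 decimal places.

Pr[overnight rain | wet lawn, sprinkler running] ≈ 0.059

Numerator (weight on configurations with overnight rain): 0.77·0.04 = 0.030800
Normalizer over all consistent configurations: 0.51·0.96 + 0.77·0.04 = 0.520400
P(overnight rain | wet lawn, sprinkler running) = 0.030800/0.520400 ≈ 0.059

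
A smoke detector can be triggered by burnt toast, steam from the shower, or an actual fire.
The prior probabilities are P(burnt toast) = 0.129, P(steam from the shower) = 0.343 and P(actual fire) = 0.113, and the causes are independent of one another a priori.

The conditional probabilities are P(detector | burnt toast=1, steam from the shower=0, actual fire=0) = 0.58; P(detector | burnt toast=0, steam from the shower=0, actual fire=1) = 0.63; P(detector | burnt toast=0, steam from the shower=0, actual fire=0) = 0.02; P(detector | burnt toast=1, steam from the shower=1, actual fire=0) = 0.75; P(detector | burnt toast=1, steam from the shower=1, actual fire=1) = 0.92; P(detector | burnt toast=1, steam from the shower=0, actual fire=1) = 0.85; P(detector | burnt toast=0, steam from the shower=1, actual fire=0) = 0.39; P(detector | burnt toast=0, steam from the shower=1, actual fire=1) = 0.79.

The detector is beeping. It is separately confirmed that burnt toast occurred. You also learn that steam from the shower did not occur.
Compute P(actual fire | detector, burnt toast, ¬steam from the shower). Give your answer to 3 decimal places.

P(detector | burnt toast, ¬steam from the shower) = 0.58*0.887 + 0.85*0.113 = 0.514460 + 0.096050 = 0.610510
The actual fire-present share is 0.85*0.113 = 0.096050.
So P(actual fire | detector, burnt toast, ¬steam from the shower) = 0.096050/0.610510 ≈ 0.157.

P(actual fire | detector, burnt toast, ¬steam from the shower) ≈ 0.157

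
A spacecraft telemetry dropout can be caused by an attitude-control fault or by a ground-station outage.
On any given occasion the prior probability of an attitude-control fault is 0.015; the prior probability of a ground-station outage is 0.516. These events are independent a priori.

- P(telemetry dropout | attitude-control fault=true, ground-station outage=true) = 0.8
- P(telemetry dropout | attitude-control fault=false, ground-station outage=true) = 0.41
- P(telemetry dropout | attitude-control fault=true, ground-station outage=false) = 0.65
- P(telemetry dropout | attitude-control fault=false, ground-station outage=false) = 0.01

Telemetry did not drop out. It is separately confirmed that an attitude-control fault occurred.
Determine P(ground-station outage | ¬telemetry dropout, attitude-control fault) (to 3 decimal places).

P(¬telemetry dropout | attitude-control fault) = 0.35*0.484 + 0.2*0.516 = 0.169400 + 0.103200 = 0.272600
The ground-station outage-present share is 0.2*0.516 = 0.103200.
So P(ground-station outage | ¬telemetry dropout, attitude-control fault) = 0.103200/0.272600 ≈ 0.379.

P(ground-station outage | ¬telemetry dropout, attitude-control fault) ≈ 0.379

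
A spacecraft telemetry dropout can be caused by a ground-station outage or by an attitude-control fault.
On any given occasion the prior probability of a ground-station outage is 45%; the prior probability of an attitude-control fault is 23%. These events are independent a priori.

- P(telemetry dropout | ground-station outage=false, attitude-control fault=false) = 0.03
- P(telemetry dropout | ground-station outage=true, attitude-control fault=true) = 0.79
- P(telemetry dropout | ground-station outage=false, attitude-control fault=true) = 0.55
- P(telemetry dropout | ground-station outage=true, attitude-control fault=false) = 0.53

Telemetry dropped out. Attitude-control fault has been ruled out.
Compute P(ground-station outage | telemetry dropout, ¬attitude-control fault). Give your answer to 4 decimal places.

P(telemetry dropout | ¬attitude-control fault) = 0.03×0.55 + 0.53×0.45 = 0.016500 + 0.238500 = 0.255000
Restricting to configurations with ground-station outage present: 0.53×0.45 = 0.238500.
P(ground-station outage | telemetry dropout, ¬attitude-control fault) = 0.238500 / 0.255000 ≈ 0.9353

P(ground-station outage | telemetry dropout, ¬attitude-control fault) ≈ 0.9353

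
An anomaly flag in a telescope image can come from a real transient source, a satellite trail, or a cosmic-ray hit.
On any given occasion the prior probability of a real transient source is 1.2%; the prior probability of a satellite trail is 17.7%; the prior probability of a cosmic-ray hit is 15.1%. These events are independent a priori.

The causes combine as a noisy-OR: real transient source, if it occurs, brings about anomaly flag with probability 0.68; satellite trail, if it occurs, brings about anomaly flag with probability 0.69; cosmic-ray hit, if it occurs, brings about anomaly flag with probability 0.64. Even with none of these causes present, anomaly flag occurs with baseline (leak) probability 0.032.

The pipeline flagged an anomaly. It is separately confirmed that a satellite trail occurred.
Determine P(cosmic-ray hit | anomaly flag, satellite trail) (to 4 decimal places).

P(cosmic-ray hit | anomaly flag, satellite trail) ≈ 0.1844

Under noisy-OR, P(anomaly flag | causes) = 1 − (1−0.032)·∏(1−qᵢ) over the active causes.
Sum P(anomaly flag|·) weighted by the priors over the 4 (real transient source, cosmic-ray hit) configurations:
  P(anomaly flag | satellite trail) = 0.69992·0.988·0.849 + 0.891971·0.988·0.151 + 0.903974·0.012·0.849 + 0.965431·0.012·0.151
        = 0.587101 + 0.133071 + 0.009210 + 0.001749 = 0.731131
Keeping only the cosmic-ray hit-present terms gives 0.134820, so
  P(cosmic-ray hit | anomaly flag, satellite trail) = 0.134820 / 0.731131 ≈ 0.1844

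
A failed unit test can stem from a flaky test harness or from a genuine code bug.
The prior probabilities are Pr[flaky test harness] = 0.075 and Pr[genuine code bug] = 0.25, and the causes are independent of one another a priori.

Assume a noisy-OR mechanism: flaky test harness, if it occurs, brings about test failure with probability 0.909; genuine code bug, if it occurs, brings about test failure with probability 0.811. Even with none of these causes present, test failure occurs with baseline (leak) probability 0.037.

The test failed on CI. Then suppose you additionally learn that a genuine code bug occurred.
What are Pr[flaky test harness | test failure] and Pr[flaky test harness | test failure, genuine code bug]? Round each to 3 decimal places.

Pr[flaky test harness | test failure] ≈ 0.245; Pr[flaky test harness | test failure, genuine code bug] ≈ 0.089

Under noisy-OR, P(test failure | causes) = 1 − (1−0.037)·∏(1−qᵢ) over the active causes.
Sum P(test failure|·) weighted by the priors over the 4 (flaky test harness, genuine code bug) configurations:
  P(test failure) = 0.037×0.925×0.75 + 0.817993×0.925×0.25 + 0.912367×0.075×0.75 + 0.983437×0.075×0.25
        = 0.025669 + 0.189161 + 0.051321 + 0.018439 = 0.284590
The terms with flaky test harness present sum to 0.069760, so
  P(flaky test harness | test failure) = 0.069760 / 0.284590 ≈ 0.245

Now also conditioning on genuine code bug=true:
Weight on flaky test harness=true, given the evidence: 0.983437×0.075 = 0.073758
Denominator P(test failure | genuine code bug): 0.817993×0.925 + 0.983437×0.075 = 0.830402
P(flaky test harness | test failure, genuine code bug) = 0.073758/0.830402 ≈ 0.089
The drop from 0.245 to 0.089 is the explaining-away (discounting) effect.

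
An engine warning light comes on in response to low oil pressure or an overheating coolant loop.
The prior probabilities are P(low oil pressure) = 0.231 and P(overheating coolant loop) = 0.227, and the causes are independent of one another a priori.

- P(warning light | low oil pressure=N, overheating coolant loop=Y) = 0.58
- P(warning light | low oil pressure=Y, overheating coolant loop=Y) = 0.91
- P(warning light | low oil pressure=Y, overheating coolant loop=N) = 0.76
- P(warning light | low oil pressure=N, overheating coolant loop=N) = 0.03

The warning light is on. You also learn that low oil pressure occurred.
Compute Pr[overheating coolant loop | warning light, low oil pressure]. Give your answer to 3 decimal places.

Weight on overheating coolant loop=true, given the evidence: 0.91×0.227 = 0.206570
Denominator P(warning light | low oil pressure): 0.76×0.773 + 0.91×0.227 = 0.794050
P(overheating coolant loop | warning light, low oil pressure) = 0.206570/0.794050 ≈ 0.260

Pr[overheating coolant loop | warning light, low oil pressure] ≈ 0.260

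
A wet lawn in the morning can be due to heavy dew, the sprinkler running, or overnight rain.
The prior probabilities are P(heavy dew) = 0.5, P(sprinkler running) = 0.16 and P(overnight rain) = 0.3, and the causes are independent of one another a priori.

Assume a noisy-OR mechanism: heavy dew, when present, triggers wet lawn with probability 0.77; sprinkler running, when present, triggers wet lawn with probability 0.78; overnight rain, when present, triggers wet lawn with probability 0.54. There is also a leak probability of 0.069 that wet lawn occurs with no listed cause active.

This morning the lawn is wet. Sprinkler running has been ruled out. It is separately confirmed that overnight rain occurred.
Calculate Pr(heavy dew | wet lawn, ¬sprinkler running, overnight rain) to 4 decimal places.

Pr(heavy dew | wet lawn, ¬sprinkler running, overnight rain) ≈ 0.6119

Under noisy-OR, P(wet lawn | causes) = 1 − (1−0.069)·∏(1−qᵢ) over the active causes.
Sum P(wet lawn|·) weighted by the priors over both values of heavy dew:
  P(wet lawn | ¬sprinkler running, overnight rain) = 0.57174*0.5 + 0.9015*0.5
        = 0.285870 + 0.450750 = 0.736620
Configurations with heavy dew contribute 0.450750, so
  P(heavy dew | wet lawn, ¬sprinkler running, overnight rain) = 0.450750 / 0.736620 ≈ 0.6119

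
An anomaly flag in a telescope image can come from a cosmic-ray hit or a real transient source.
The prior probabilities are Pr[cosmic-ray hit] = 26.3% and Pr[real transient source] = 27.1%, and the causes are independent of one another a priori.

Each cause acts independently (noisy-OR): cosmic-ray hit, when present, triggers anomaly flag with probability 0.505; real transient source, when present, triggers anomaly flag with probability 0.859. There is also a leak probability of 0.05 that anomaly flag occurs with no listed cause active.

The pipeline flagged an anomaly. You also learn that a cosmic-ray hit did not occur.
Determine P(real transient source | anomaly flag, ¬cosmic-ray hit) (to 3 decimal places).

Under noisy-OR, P(anomaly flag | causes) = 1 − (1−0.05)·∏(1−qᵢ) over the active causes.
P(anomaly flag | ¬cosmic-ray hit) = 0.05*0.729 + 0.86605*0.271 = 0.036450 + 0.234700 = 0.271150
The real transient source-present share is 0.86605*0.271 = 0.234700.
P(real transient source | anomaly flag, ¬cosmic-ray hit) = 0.234700 / 0.271150 ≈ 0.866

P(real transient source | anomaly flag, ¬cosmic-ray hit) ≈ 0.866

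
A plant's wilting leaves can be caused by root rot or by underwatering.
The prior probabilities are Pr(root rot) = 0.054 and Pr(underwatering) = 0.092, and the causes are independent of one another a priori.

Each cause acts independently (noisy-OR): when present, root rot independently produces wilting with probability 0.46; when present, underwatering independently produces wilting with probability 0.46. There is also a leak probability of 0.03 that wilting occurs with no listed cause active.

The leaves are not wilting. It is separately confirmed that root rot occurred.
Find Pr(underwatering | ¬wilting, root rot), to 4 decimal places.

Under noisy-OR, P(wilting | causes) = 1 − (1−0.03)·∏(1−qᵢ) over the active causes.
Numerator (weight on configurations with underwatering): 0.282852·0.092 = 0.026022
Normalizer over all consistent configurations: 0.5238·0.908 + 0.282852·0.092 = 0.501632
P(underwatering | ¬wilting, root rot) = 0.026022/0.501632 ≈ 0.0519

Pr(underwatering | ¬wilting, root rot) ≈ 0.0519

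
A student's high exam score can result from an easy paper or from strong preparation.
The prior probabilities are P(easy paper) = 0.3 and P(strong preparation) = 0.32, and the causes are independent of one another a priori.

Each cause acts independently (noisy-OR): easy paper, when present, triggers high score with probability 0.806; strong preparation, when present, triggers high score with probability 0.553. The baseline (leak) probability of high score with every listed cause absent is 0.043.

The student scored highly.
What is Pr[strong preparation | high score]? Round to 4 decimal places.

Pr[strong preparation | high score] ≈ 0.5368

Under noisy-OR, P(high score | causes) = 1 − (1−0.043)·∏(1−qᵢ) over the active causes.
For the numerator, keep only strong preparation=true terms: 0.128178 + 0.088033 = 0.216211
Normalizer over all consistent configurations: 0.043×0.7×0.68 + 0.572221×0.7×0.32 + 0.814342×0.3×0.68 + 0.917011×0.3×0.32 = 0.402805
Posterior = 0.216211 / 0.402805 ≈ 0.5368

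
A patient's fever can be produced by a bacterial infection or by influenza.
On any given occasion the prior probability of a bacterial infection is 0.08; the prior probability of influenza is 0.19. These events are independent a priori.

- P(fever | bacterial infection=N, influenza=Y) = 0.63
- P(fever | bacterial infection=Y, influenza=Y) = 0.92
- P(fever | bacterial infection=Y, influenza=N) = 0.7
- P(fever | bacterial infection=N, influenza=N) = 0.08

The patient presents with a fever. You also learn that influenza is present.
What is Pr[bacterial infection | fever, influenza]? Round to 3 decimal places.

Pr[bacterial infection | fever, influenza] ≈ 0.113

P(fever | influenza) = 0.63·0.92 + 0.92·0.08 = 0.579600 + 0.073600 = 0.653200
The bacterial infection-present share is 0.92·0.08 = 0.073600.
Hence the posterior is 0.073600/0.653200 ≈ 0.113.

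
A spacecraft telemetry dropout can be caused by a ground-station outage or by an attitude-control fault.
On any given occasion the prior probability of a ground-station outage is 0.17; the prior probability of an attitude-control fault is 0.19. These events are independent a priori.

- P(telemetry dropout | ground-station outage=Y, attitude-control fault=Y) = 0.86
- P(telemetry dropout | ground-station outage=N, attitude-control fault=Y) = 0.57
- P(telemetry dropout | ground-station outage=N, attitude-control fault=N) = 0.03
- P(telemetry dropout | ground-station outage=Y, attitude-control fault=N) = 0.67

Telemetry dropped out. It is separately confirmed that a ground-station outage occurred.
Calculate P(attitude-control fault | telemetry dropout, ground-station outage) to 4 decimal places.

P(telemetry dropout | ground-station outage) = 0.67×0.81 + 0.86×0.19 = 0.542700 + 0.163400 = 0.706100
Restricting to configurations with attitude-control fault present: 0.86×0.19 = 0.163400.
Hence the posterior is 0.163400/0.706100 ≈ 0.2314.

P(attitude-control fault | telemetry dropout, ground-station outage) ≈ 0.2314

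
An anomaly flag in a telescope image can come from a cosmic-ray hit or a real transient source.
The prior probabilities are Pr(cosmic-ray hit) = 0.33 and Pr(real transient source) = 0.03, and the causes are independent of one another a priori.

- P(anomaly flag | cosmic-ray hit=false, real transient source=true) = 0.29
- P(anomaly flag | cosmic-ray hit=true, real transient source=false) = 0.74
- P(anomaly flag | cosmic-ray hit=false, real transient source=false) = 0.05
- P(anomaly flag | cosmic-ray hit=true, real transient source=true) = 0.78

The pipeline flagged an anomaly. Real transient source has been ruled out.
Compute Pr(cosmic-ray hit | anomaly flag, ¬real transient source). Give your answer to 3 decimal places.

Pr(cosmic-ray hit | anomaly flag, ¬real transient source) ≈ 0.879

Sum P(anomaly flag|·) weighted by the priors over both values of cosmic-ray hit:
  P(anomaly flag | ¬real transient source) = 0.05×0.67 + 0.74×0.33
        = 0.033500 + 0.244200 = 0.277700
Configurations with cosmic-ray hit contribute 0.244200, so
  P(cosmic-ray hit | anomaly flag, ¬real transient source) = 0.244200 / 0.277700 ≈ 0.879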